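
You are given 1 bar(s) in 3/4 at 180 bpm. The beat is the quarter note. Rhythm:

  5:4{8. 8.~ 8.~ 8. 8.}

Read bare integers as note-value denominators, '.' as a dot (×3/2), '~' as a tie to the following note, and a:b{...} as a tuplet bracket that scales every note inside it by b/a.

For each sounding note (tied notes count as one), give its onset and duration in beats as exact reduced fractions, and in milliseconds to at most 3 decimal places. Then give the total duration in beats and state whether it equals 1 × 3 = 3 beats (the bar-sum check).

1) 0.0ms=0b +200.0ms=3/5b
2) 200.0ms=3/5b +600.0ms=9/5b
3) 800.0ms=12/5b +200.0ms=3/5b
Σ=3b of 3 (180bpm 3/4) — PASS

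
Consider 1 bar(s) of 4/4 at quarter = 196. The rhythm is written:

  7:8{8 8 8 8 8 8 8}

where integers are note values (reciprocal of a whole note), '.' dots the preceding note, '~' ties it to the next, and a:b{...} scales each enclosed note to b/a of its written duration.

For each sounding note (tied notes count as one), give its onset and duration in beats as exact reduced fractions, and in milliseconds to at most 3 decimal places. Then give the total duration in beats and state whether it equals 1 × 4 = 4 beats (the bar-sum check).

1) 0.0ms=0b +174.927ms=4/7b
2) 174.927ms=4/7b +174.927ms=4/7b
3) 349.854ms=8/7b +174.927ms=4/7b
4) 524.781ms=12/7b +174.927ms=4/7b
5) 699.708ms=16/7b +174.927ms=4/7b
6) 874.636ms=20/7b +174.927ms=4/7b
7) 1049.563ms=24/7b +174.927ms=4/7b
Σ=4b of 4 (196bpm 4/4) — PASS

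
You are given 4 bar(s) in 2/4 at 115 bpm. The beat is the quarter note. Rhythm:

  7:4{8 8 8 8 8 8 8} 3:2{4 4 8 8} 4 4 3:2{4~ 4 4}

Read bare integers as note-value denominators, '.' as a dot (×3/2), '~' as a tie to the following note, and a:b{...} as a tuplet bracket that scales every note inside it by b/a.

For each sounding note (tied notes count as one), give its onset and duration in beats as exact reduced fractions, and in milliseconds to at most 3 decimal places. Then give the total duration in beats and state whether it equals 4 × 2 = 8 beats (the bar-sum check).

1) 0.0ms=0b +149.068ms=2/7b
2) 149.068ms=2/7b +149.068ms=2/7b
3) 298.137ms=4/7b +149.068ms=2/7b
4) 447.205ms=6/7b +149.068ms=2/7b
5) 596.273ms=8/7b +149.068ms=2/7b
6) 745.342ms=10/7b +149.068ms=2/7b
7) 894.41ms=12/7b +149.068ms=2/7b
8) 1043.478ms=2b +347.826ms=2/3b
9) 1391.304ms=8/3b +347.826ms=2/3b
10) 1739.13ms=10/3b +173.913ms=1/3b
11) 1913.043ms=11/3b +173.913ms=1/3b
12) 2086.957ms=4b +521.739ms=1b
13) 2608.696ms=5b +521.739ms=1b
14) 3130.435ms=6b +695.652ms=4/3b
15) 3826.087ms=22/3b +347.826ms=2/3b
Σ=8b of 8 (115bpm 2/4) — PASS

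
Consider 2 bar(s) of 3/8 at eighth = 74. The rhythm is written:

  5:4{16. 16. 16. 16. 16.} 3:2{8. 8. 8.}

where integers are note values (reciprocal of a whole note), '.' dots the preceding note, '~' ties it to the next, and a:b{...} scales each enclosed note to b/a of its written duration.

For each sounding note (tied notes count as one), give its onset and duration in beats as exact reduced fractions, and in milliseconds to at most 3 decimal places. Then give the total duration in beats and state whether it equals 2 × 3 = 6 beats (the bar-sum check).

1) 0.0ms=0b +486.486ms=3/5b
2) 486.486ms=3/5b +486.486ms=3/5b
3) 972.973ms=6/5b +486.486ms=3/5b
4) 1459.459ms=9/5b +486.486ms=3/5b
5) 1945.946ms=12/5b +486.486ms=3/5b
6) 2432.432ms=3b +810.811ms=1b
7) 3243.243ms=4b +810.811ms=1b
8) 4054.054ms=5b +810.811ms=1b
Σ=6b of 6 (74bpm 3/8) — PASS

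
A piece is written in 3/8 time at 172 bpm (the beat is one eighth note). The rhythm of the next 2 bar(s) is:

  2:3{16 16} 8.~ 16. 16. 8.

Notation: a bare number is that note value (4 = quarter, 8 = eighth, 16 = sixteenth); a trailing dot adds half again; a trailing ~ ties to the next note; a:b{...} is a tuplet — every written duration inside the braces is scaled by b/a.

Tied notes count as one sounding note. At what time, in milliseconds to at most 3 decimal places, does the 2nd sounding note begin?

note 2 onset = 3/4b = 261.628ms

1. 0.0ms @ 0 + 261.628ms (3/4)
2. 261.628ms @ 3/4 + 261.628ms (3/4)
3. 523.256ms @ 3/2 + 784.884ms (9/4)
4. 1308.14ms @ 15/4 + 261.628ms (3/4)
5. 1569.767ms @ 9/2 + 523.256ms (3/2)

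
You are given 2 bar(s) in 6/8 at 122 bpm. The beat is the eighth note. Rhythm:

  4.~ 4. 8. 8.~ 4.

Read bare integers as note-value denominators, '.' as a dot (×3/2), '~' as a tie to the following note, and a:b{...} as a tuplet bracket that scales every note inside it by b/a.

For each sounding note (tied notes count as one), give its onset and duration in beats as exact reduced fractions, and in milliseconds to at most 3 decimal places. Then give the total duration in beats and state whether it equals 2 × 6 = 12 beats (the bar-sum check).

1) 0.0ms=0b +2950.82ms=6b
2) 2950.82ms=6b +737.705ms=3/2b
3) 3688.525ms=15/2b +2213.115ms=9/2b
Σ=12b of 12 (122bpm 6/8) — PASS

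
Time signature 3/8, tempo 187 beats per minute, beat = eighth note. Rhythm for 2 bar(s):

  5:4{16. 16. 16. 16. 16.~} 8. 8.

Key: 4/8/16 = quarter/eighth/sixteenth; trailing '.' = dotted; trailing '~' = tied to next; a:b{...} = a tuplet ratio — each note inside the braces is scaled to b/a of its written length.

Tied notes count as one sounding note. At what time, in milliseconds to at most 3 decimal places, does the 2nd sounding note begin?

1. 0.0ms @ 0 + 192.513ms (3/5)
2. 192.513ms @ 3/5 + 192.513ms (3/5)
3. 385.027ms @ 6/5 + 192.513ms (3/5)
4. 577.54ms @ 9/5 + 192.513ms (3/5)
5. 770.053ms @ 12/5 + 673.797ms (21/10)
6. 1443.85ms @ 9/2 + 481.283ms (3/2)

note 2 onset = 3/5b = 192.513ms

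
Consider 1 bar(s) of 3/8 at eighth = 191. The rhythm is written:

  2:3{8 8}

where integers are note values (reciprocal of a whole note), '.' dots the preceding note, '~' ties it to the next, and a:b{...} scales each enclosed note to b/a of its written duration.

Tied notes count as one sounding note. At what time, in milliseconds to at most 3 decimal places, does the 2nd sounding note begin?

1. 0.0ms @ 0 + 471.204ms (3/2)
2. 471.204ms @ 3/2 + 471.204ms (3/2)

note 2 onset = 3/2b = 471.204ms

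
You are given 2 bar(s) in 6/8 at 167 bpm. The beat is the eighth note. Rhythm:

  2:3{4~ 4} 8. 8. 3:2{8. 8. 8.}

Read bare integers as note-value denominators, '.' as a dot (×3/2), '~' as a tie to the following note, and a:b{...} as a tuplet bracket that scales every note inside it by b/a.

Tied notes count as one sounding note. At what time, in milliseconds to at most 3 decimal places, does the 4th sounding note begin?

1. 0.0ms @ 0 + 2155.689ms (6)
2. 2155.689ms @ 6 + 538.922ms (3/2)
3. 2694.611ms @ 15/2 + 538.922ms (3/2)
4. 3233.533ms @ 9 + 359.281ms (1)
5. 3592.814ms @ 10 + 359.281ms (1)
6. 3952.096ms @ 11 + 359.281ms (1)

note 4 onset = 9b = 3233.533ms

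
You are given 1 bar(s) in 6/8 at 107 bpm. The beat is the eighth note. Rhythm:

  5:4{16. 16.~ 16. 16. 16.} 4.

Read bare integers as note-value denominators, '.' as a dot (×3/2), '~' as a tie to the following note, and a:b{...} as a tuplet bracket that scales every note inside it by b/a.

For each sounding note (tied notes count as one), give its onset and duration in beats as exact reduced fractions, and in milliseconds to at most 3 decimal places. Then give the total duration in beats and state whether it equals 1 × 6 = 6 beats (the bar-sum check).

1) 0.0ms=0b +336.449ms=3/5b
2) 336.449ms=3/5b +672.897ms=6/5b
3) 1009.346ms=9/5b +336.449ms=3/5b
4) 1345.794ms=12/5b +336.449ms=3/5b
5) 1682.243ms=3b +1682.243ms=3b
Σ=6b of 6 (107bpm 6/8) — PASS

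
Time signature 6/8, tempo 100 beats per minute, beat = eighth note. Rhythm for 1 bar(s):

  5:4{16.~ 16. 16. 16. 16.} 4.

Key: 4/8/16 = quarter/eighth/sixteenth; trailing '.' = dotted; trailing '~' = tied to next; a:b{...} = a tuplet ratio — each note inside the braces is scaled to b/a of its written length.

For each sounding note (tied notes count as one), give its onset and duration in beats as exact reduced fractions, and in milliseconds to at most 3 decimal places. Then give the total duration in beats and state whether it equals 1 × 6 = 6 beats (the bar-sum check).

1) 0.0ms=0b +720.0ms=6/5b
2) 720.0ms=6/5b +360.0ms=3/5b
3) 1080.0ms=9/5b +360.0ms=3/5b
4) 1440.0ms=12/5b +360.0ms=3/5b
5) 1800.0ms=3b +1800.0ms=3b
Σ=6b of 6 (100bpm 6/8) — PASS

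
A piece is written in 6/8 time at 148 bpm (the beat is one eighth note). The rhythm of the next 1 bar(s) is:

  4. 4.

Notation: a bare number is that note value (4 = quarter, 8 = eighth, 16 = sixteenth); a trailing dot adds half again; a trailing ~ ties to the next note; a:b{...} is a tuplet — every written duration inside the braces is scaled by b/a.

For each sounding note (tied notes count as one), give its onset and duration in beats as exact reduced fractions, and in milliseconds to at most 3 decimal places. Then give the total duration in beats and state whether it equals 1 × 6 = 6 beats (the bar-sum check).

1) 0.0ms=0b +1216.216ms=3b
2) 1216.216ms=3b +1216.216ms=3b
Σ=6b of 6 (148bpm 6/8) — PASS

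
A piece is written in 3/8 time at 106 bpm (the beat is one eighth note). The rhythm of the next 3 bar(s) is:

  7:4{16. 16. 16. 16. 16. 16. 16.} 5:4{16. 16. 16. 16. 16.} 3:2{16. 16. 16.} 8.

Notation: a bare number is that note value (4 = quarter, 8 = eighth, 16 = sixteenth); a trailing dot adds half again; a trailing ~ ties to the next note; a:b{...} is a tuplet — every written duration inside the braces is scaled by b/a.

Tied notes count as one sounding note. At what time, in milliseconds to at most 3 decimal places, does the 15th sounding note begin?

1. 0.0ms @ 0 + 242.588ms (3/7)
2. 242.588ms @ 3/7 + 242.588ms (3/7)
3. 485.175ms @ 6/7 + 242.588ms (3/7)
4. 727.763ms @ 9/7 + 242.588ms (3/7)
5. 970.35ms @ 12/7 + 242.588ms (3/7)
6. 1212.938ms @ 15/7 + 242.588ms (3/7)
7. 1455.526ms @ 18/7 + 242.588ms (3/7)
8. 1698.113ms @ 3 + 339.623ms (3/5)
9. 2037.736ms @ 18/5 + 339.623ms (3/5)
10. 2377.358ms @ 21/5 + 339.623ms (3/5)
11. 2716.981ms @ 24/5 + 339.623ms (3/5)
12. 3056.604ms @ 27/5 + 339.623ms (3/5)
13. 3396.226ms @ 6 + 283.019ms (1/2)
14. 3679.245ms @ 13/2 + 283.019ms (1/2)
15. 3962.264ms @ 7 + 283.019ms (1/2)
16. 4245.283ms @ 15/2 + 849.057ms (3/2)

note 15 onset = 7b = 3962.264ms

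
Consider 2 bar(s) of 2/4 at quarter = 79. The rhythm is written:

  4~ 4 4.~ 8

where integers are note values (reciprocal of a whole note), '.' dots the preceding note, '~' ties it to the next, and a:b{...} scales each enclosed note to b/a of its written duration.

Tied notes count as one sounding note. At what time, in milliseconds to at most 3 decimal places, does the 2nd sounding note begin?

note 2 onset = 2b = 1518.987ms

1. 0.0ms @ 0 + 1518.987ms (2)
2. 1518.987ms @ 2 + 1518.987ms (2)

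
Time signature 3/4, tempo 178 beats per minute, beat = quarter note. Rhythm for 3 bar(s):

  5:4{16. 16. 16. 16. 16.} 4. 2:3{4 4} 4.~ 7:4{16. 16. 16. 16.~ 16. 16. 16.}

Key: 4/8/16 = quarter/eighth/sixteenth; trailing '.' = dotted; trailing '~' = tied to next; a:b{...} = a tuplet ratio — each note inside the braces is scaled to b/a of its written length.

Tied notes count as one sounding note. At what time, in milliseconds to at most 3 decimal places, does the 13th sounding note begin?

1. 0.0ms @ 0 + 101.124ms (3/10)
2. 101.124ms @ 3/10 + 101.124ms (3/10)
3. 202.247ms @ 3/5 + 101.124ms (3/10)
4. 303.371ms @ 9/10 + 101.124ms (3/10)
5. 404.494ms @ 6/5 + 101.124ms (3/10)
6. 505.618ms @ 3/2 + 505.618ms (3/2)
7. 1011.236ms @ 3 + 505.618ms (3/2)
8. 1516.854ms @ 9/2 + 505.618ms (3/2)
9. 2022.472ms @ 6 + 577.849ms (12/7)
10. 2600.321ms @ 54/7 + 72.231ms (3/14)
11. 2672.552ms @ 111/14 + 72.231ms (3/14)
12. 2744.783ms @ 57/7 + 144.462ms (3/7)
13. 2889.246ms @ 60/7 + 72.231ms (3/14)
14. 2961.477ms @ 123/14 + 72.231ms (3/14)

note 13 onset = 60/7b = 2889.246ms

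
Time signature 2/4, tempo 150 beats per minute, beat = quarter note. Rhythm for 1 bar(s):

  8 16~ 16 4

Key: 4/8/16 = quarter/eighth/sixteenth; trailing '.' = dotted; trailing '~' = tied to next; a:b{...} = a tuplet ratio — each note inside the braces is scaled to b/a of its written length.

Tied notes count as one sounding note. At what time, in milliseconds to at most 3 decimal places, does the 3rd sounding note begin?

1. 0.0ms @ 0 + 200.0ms (1/2)
2. 200.0ms @ 1/2 + 200.0ms (1/2)
3. 400.0ms @ 1 + 400.0ms (1)

note 3 onset = 1b = 400.0ms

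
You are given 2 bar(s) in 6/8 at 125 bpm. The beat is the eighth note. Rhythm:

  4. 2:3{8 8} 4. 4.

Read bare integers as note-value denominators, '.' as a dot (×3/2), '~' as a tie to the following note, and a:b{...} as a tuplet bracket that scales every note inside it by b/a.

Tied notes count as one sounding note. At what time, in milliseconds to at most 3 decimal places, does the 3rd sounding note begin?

1. 0.0ms @ 0 + 1440.0ms (3)
2. 1440.0ms @ 3 + 720.0ms (3/2)
3. 2160.0ms @ 9/2 + 720.0ms (3/2)
4. 2880.0ms @ 6 + 1440.0ms (3)
5. 4320.0ms @ 9 + 1440.0ms (3)

note 3 onset = 9/2b = 2160.0ms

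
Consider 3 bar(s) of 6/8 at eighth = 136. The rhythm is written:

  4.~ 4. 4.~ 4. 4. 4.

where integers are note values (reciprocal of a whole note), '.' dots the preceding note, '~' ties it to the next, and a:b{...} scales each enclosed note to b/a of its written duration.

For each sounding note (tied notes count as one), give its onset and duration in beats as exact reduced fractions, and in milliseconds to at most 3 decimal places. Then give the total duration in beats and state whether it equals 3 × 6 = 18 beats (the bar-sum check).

1) 0.0ms=0b +2647.059ms=6b
2) 2647.059ms=6b +2647.059ms=6b
3) 5294.118ms=12b +1323.529ms=3b
4) 6617.647ms=15b +1323.529ms=3b
Σ=18b of 18 (136bpm 6/8) — PASS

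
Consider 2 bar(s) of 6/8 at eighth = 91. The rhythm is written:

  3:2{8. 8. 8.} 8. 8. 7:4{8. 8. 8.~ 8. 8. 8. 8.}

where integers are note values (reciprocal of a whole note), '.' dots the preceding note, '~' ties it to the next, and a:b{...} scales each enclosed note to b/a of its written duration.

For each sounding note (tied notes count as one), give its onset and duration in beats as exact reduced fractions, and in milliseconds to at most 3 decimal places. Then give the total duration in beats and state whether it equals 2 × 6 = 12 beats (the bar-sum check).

1) 0.0ms=0b +659.341ms=1b
2) 659.341ms=1b +659.341ms=1b
3) 1318.681ms=2b +659.341ms=1b
4) 1978.022ms=3b +989.011ms=3/2b
5) 2967.033ms=9/2b +989.011ms=3/2b
6) 3956.044ms=6b +565.149ms=6/7b
7) 4521.193ms=48/7b +565.149ms=6/7b
8) 5086.342ms=54/7b +1130.298ms=12/7b
9) 6216.641ms=66/7b +565.149ms=6/7b
10) 6781.79ms=72/7b +565.149ms=6/7b
11) 7346.939ms=78/7b +565.149ms=6/7b
Σ=12b of 12 (91bpm 6/8) — PASS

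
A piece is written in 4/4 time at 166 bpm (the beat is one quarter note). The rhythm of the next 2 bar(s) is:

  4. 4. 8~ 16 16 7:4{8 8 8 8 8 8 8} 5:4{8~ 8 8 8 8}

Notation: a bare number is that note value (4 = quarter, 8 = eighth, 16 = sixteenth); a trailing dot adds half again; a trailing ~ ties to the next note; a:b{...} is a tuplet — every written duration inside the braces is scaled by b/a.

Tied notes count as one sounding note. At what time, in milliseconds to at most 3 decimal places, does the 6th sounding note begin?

note 6 onset = 30/7b = 1549.053ms

1. 0.0ms @ 0 + 542.169ms (3/2)
2. 542.169ms @ 3/2 + 542.169ms (3/2)
3. 1084.337ms @ 3 + 271.084ms (3/4)
4. 1355.422ms @ 15/4 + 90.361ms (1/4)
5. 1445.783ms @ 4 + 103.27ms (2/7)
6. 1549.053ms @ 30/7 + 103.27ms (2/7)
7. 1652.324ms @ 32/7 + 103.27ms (2/7)
8. 1755.594ms @ 34/7 + 103.27ms (2/7)
9. 1858.864ms @ 36/7 + 103.27ms (2/7)
10. 1962.134ms @ 38/7 + 103.27ms (2/7)
11. 2065.404ms @ 40/7 + 103.27ms (2/7)
12. 2168.675ms @ 6 + 289.157ms (4/5)
13. 2457.831ms @ 34/5 + 144.578ms (2/5)
14. 2602.41ms @ 36/5 + 144.578ms (2/5)
15. 2746.988ms @ 38/5 + 144.578ms (2/5)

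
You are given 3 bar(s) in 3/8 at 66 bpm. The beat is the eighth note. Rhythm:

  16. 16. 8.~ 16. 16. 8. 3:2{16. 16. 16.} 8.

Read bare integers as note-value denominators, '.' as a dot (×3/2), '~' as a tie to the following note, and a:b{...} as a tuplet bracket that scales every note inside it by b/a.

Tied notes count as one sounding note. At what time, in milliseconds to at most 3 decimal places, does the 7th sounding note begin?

1. 0.0ms @ 0 + 681.818ms (3/4)
2. 681.818ms @ 3/4 + 681.818ms (3/4)
3. 1363.636ms @ 3/2 + 2045.455ms (9/4)
4. 3409.091ms @ 15/4 + 681.818ms (3/4)
5. 4090.909ms @ 9/2 + 1363.636ms (3/2)
6. 5454.545ms @ 6 + 454.545ms (1/2)
7. 5909.091ms @ 13/2 + 454.545ms (1/2)
8. 6363.636ms @ 7 + 454.545ms (1/2)
9. 6818.182ms @ 15/2 + 1363.636ms (3/2)

note 7 onset = 13/2b = 5909.091ms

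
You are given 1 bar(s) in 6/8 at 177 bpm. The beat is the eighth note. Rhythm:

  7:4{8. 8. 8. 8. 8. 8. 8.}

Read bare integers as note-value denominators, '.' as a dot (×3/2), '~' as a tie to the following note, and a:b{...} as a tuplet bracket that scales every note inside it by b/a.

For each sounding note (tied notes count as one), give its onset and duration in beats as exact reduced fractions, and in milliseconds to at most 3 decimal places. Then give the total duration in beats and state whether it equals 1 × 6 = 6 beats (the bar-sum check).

1) 0.0ms=0b +290.557ms=6/7b
2) 290.557ms=6/7b +290.557ms=6/7b
3) 581.114ms=12/7b +290.557ms=6/7b
4) 871.671ms=18/7b +290.557ms=6/7b
5) 1162.228ms=24/7b +290.557ms=6/7b
6) 1452.785ms=30/7b +290.557ms=6/7b
7) 1743.341ms=36/7b +290.557ms=6/7b
Σ=6b of 6 (177bpm 6/8) — PASS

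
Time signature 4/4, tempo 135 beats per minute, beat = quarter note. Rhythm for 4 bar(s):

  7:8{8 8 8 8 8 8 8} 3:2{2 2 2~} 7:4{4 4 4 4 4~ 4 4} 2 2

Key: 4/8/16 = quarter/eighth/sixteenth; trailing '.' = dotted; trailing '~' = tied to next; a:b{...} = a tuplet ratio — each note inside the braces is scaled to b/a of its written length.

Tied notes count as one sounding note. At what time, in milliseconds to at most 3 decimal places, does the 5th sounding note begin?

1. 0.0ms @ 0 + 253.968ms (4/7)
2. 253.968ms @ 4/7 + 253.968ms (4/7)
3. 507.937ms @ 8/7 + 253.968ms (4/7)
4. 761.905ms @ 12/7 + 253.968ms (4/7)
5. 1015.873ms @ 16/7 + 253.968ms (4/7)
6. 1269.841ms @ 20/7 + 253.968ms (4/7)
7. 1523.81ms @ 24/7 + 253.968ms (4/7)
8. 1777.778ms @ 4 + 592.593ms (4/3)
9. 2370.37ms @ 16/3 + 592.593ms (4/3)
10. 2962.963ms @ 20/3 + 846.561ms (40/21)
11. 3809.524ms @ 60/7 + 253.968ms (4/7)
12. 4063.492ms @ 64/7 + 253.968ms (4/7)
13. 4317.46ms @ 68/7 + 253.968ms (4/7)
14. 4571.429ms @ 72/7 + 507.937ms (8/7)
15. 5079.365ms @ 80/7 + 253.968ms (4/7)
16. 5333.333ms @ 12 + 888.889ms (2)
17. 6222.222ms @ 14 + 888.889ms (2)

note 5 onset = 16/7b = 1015.873ms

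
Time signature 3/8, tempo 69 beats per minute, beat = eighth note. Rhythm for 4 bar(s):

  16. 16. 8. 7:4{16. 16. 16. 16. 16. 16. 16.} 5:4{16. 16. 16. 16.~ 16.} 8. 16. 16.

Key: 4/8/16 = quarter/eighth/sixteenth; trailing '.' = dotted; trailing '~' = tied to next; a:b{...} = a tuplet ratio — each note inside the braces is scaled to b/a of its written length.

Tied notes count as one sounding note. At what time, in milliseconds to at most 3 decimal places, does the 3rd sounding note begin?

note 3 onset = 3/2b = 1304.348ms

1. 0.0ms @ 0 + 652.174ms (3/4)
2. 652.174ms @ 3/4 + 652.174ms (3/4)
3. 1304.348ms @ 3/2 + 1304.348ms (3/2)
4. 2608.696ms @ 3 + 372.671ms (3/7)
5. 2981.366ms @ 24/7 + 372.671ms (3/7)
6. 3354.037ms @ 27/7 + 372.671ms (3/7)
7. 3726.708ms @ 30/7 + 372.671ms (3/7)
8. 4099.379ms @ 33/7 + 372.671ms (3/7)
9. 4472.05ms @ 36/7 + 372.671ms (3/7)
10. 4844.72ms @ 39/7 + 372.671ms (3/7)
11. 5217.391ms @ 6 + 521.739ms (3/5)
12. 5739.13ms @ 33/5 + 521.739ms (3/5)
13. 6260.87ms @ 36/5 + 521.739ms (3/5)
14. 6782.609ms @ 39/5 + 1043.478ms (6/5)
15. 7826.087ms @ 9 + 1304.348ms (3/2)
16. 9130.435ms @ 21/2 + 652.174ms (3/4)
17. 9782.609ms @ 45/4 + 652.174ms (3/4)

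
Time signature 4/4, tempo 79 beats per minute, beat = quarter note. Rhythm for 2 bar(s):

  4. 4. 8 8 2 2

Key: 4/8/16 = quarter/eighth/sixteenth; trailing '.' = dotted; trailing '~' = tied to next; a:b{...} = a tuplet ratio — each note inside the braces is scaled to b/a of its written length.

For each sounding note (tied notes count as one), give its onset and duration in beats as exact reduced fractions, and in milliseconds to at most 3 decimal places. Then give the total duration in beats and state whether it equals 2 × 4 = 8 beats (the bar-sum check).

1) 0.0ms=0b +1139.241ms=3/2b
2) 1139.241ms=3/2b +1139.241ms=3/2b
3) 2278.481ms=3b +379.747ms=1/2b
4) 2658.228ms=7/2b +379.747ms=1/2b
5) 3037.975ms=4b +1518.987ms=2b
6) 4556.962ms=6b +1518.987ms=2b
Σ=8b of 8 (79bpm 4/4) — PASS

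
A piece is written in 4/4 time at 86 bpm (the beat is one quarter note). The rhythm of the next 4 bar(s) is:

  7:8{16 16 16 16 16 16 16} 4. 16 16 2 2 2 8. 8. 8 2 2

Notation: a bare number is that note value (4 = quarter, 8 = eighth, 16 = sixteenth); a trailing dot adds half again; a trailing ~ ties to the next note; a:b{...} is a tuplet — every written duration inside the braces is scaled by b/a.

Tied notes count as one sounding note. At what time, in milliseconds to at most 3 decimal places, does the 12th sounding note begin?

1. 0.0ms @ 0 + 199.336ms (2/7)
2. 199.336ms @ 2/7 + 199.336ms (2/7)
3. 398.671ms @ 4/7 + 199.336ms (2/7)
4. 598.007ms @ 6/7 + 199.336ms (2/7)
5. 797.342ms @ 8/7 + 199.336ms (2/7)
6. 996.678ms @ 10/7 + 199.336ms (2/7)
7. 1196.013ms @ 12/7 + 199.336ms (2/7)
8. 1395.349ms @ 2 + 1046.512ms (3/2)
9. 2441.86ms @ 7/2 + 174.419ms (1/4)
10. 2616.279ms @ 15/4 + 174.419ms (1/4)
11. 2790.698ms @ 4 + 1395.349ms (2)
12. 4186.047ms @ 6 + 1395.349ms (2)
13. 5581.395ms @ 8 + 1395.349ms (2)
14. 6976.744ms @ 10 + 523.256ms (3/4)
15. 7500.0ms @ 43/4 + 523.256ms (3/4)
16. 8023.256ms @ 23/2 + 348.837ms (1/2)
17. 8372.093ms @ 12 + 1395.349ms (2)
18. 9767.442ms @ 14 + 1395.349ms (2)

note 12 onset = 6b = 4186.047ms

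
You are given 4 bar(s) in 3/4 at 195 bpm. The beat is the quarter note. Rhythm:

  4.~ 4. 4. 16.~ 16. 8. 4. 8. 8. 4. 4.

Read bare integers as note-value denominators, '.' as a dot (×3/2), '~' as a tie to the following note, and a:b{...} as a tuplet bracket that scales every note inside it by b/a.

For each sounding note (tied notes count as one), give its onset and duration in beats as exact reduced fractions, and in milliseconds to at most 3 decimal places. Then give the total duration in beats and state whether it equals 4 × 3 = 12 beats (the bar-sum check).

1) 0.0ms=0b +923.077ms=3b
2) 923.077ms=3b +461.538ms=3/2b
3) 1384.615ms=9/2b +230.769ms=3/4b
4) 1615.385ms=21/4b +230.769ms=3/4b
5) 1846.154ms=6b +461.538ms=3/2b
6) 2307.692ms=15/2b +230.769ms=3/4b
7) 2538.462ms=33/4b +230.769ms=3/4b
8) 2769.231ms=9b +461.538ms=3/2b
9) 3230.769ms=21/2b +461.538ms=3/2b
Σ=12b of 12 (195bpm 3/4) — PASS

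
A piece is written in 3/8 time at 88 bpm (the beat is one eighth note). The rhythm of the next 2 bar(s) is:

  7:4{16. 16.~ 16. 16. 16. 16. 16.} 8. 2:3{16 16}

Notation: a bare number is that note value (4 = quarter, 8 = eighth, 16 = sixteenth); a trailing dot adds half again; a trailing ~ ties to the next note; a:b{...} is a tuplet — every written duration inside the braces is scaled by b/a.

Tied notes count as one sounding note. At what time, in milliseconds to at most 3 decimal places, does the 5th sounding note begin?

1. 0.0ms @ 0 + 292.208ms (3/7)
2. 292.208ms @ 3/7 + 584.416ms (6/7)
3. 876.623ms @ 9/7 + 292.208ms (3/7)
4. 1168.831ms @ 12/7 + 292.208ms (3/7)
5. 1461.039ms @ 15/7 + 292.208ms (3/7)
6. 1753.247ms @ 18/7 + 292.208ms (3/7)
7. 2045.455ms @ 3 + 1022.727ms (3/2)
8. 3068.182ms @ 9/2 + 511.364ms (3/4)
9. 3579.545ms @ 21/4 + 511.364ms (3/4)

note 5 onset = 15/7b = 1461.039ms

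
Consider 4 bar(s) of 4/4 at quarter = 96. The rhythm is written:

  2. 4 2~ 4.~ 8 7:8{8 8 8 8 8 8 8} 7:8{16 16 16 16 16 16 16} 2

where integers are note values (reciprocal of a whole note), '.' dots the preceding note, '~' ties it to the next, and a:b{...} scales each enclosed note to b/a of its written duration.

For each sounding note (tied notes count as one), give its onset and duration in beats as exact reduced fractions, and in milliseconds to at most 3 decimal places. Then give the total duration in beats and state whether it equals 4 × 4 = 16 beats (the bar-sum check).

1) 0.0ms=0b +1875.0ms=3b
2) 1875.0ms=3b +625.0ms=1b
3) 2500.0ms=4b +2500.0ms=4b
4) 5000.0ms=8b +357.143ms=4/7b
5) 5357.143ms=60/7b +357.143ms=4/7b
6) 5714.286ms=64/7b +357.143ms=4/7b
7) 6071.429ms=68/7b +357.143ms=4/7b
8) 6428.571ms=72/7b +357.143ms=4/7b
9) 6785.714ms=76/7b +357.143ms=4/7b
10) 7142.857ms=80/7b +357.143ms=4/7b
11) 7500.0ms=12b +178.571ms=2/7b
12) 7678.571ms=86/7b +178.571ms=2/7b
13) 7857.143ms=88/7b +178.571ms=2/7b
14) 8035.714ms=90/7b +178.571ms=2/7b
15) 8214.286ms=92/7b +178.571ms=2/7b
16) 8392.857ms=94/7b +178.571ms=2/7b
17) 8571.429ms=96/7b +178.571ms=2/7b
18) 8750.0ms=14b +1250.0ms=2b
Σ=16b of 16 (96bpm 4/4) — PASS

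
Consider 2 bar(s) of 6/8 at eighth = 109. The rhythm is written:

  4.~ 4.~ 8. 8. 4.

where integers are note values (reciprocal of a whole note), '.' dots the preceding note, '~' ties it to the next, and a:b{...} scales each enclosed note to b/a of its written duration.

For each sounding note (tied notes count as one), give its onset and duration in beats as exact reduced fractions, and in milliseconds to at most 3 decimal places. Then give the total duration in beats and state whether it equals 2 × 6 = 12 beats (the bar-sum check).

1) 0.0ms=0b +4128.44ms=15/2b
2) 4128.44ms=15/2b +825.688ms=3/2b
3) 4954.128ms=9b +1651.376ms=3b
Σ=12b of 12 (109bpm 6/8) — PASS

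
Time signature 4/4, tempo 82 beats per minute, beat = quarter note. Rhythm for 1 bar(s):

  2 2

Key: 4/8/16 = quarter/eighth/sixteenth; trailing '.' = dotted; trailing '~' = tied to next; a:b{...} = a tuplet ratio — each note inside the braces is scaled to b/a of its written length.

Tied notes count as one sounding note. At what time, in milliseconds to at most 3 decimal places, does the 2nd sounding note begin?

note 2 onset = 2b = 1463.415ms

1. 0.0ms @ 0 + 1463.415ms (2)
2. 1463.415ms @ 2 + 1463.415ms (2)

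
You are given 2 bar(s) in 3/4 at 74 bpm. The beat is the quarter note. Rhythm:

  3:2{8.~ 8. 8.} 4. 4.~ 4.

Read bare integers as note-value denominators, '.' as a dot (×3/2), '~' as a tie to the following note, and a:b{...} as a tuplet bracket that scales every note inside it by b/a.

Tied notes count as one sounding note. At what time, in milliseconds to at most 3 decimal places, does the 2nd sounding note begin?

note 2 onset = 1b = 810.811ms

1. 0.0ms @ 0 + 810.811ms (1)
2. 810.811ms @ 1 + 405.405ms (1/2)
3. 1216.216ms @ 3/2 + 1216.216ms (3/2)
4. 2432.432ms @ 3 + 2432.432ms (3)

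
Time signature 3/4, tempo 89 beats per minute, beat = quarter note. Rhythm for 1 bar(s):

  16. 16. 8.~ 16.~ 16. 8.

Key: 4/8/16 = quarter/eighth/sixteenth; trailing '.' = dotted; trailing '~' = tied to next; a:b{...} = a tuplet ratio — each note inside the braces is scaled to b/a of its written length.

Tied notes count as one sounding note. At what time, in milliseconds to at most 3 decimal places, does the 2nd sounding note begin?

note 2 onset = 3/8b = 252.809ms

1. 0.0ms @ 0 + 252.809ms (3/8)
2. 252.809ms @ 3/8 + 252.809ms (3/8)
3. 505.618ms @ 3/4 + 1011.236ms (3/2)
4. 1516.854ms @ 9/4 + 505.618ms (3/4)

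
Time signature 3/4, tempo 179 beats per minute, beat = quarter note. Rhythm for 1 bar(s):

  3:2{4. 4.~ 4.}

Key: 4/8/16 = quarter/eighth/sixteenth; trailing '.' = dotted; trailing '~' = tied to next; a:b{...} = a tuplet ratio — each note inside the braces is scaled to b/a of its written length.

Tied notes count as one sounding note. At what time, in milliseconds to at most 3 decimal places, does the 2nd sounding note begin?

1. 0.0ms @ 0 + 335.196ms (1)
2. 335.196ms @ 1 + 670.391ms (2)

note 2 onset = 1b = 335.196ms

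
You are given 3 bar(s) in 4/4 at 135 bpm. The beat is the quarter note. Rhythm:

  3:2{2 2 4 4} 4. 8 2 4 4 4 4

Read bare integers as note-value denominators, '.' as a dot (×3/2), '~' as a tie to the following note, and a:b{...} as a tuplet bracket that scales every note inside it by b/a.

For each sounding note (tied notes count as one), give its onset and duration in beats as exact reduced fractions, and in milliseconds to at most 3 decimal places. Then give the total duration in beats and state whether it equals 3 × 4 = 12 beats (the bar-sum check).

1) 0.0ms=0b +592.593ms=4/3b
2) 592.593ms=4/3b +592.593ms=4/3b
3) 1185.185ms=8/3b +296.296ms=2/3b
4) 1481.481ms=10/3b +296.296ms=2/3b
5) 1777.778ms=4b +666.667ms=3/2b
6) 2444.444ms=11/2b +222.222ms=1/2b
7) 2666.667ms=6b +888.889ms=2b
8) 3555.556ms=8b +444.444ms=1b
9) 4000.0ms=9b +444.444ms=1b
10) 4444.444ms=10b +444.444ms=1b
11) 4888.889ms=11b +444.444ms=1b
Σ=12b of 12 (135bpm 4/4) — PASS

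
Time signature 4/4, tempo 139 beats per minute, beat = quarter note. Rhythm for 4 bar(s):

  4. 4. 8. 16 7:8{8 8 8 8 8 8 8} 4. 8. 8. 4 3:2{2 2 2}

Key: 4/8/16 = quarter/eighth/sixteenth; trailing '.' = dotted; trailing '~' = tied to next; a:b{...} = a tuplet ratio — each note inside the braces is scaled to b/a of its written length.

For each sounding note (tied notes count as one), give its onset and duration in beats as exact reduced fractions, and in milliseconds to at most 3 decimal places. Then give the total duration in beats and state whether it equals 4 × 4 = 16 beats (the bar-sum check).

1) 0.0ms=0b +647.482ms=3/2b
2) 647.482ms=3/2b +647.482ms=3/2b
3) 1294.964ms=3b +323.741ms=3/4b
4) 1618.705ms=15/4b +107.914ms=1/4b
5) 1726.619ms=4b +246.66ms=4/7b
6) 1973.279ms=32/7b +246.66ms=4/7b
7) 2219.938ms=36/7b +246.66ms=4/7b
8) 2466.598ms=40/7b +246.66ms=4/7b
9) 2713.258ms=44/7b +246.66ms=4/7b
10) 2959.918ms=48/7b +246.66ms=4/7b
11) 3206.578ms=52/7b +246.66ms=4/7b
12) 3453.237ms=8b +647.482ms=3/2b
13) 4100.719ms=19/2b +323.741ms=3/4b
14) 4424.46ms=41/4b +323.741ms=3/4b
15) 4748.201ms=11b +431.655ms=1b
16) 5179.856ms=12b +575.54ms=4/3b
17) 5755.396ms=40/3b +575.54ms=4/3b
18) 6330.935ms=44/3b +575.54ms=4/3b
Σ=16b of 16 (139bpm 4/4) — PASS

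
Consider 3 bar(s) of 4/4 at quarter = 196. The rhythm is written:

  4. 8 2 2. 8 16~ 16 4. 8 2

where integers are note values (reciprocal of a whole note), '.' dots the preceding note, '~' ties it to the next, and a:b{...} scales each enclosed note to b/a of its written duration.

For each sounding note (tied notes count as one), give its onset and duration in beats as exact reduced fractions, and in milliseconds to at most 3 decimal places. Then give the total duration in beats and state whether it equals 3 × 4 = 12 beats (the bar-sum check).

1) 0.0ms=0b +459.184ms=3/2b
2) 459.184ms=3/2b +153.061ms=1/2b
3) 612.245ms=2b +612.245ms=2b
4) 1224.49ms=4b +918.367ms=3b
5) 2142.857ms=7b +153.061ms=1/2b
6) 2295.918ms=15/2b +153.061ms=1/2b
7) 2448.98ms=8b +459.184ms=3/2b
8) 2908.163ms=19/2b +153.061ms=1/2b
9) 3061.224ms=10b +612.245ms=2b
Σ=12b of 12 (196bpm 4/4) — PASS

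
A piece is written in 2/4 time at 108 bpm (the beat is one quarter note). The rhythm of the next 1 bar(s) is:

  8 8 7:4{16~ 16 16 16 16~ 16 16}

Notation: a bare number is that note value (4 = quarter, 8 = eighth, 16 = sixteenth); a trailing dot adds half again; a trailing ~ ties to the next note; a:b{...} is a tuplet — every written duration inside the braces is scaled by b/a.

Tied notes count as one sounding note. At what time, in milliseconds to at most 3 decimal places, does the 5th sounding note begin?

1. 0.0ms @ 0 + 277.778ms (1/2)
2. 277.778ms @ 1/2 + 277.778ms (1/2)
3. 555.556ms @ 1 + 158.73ms (2/7)
4. 714.286ms @ 9/7 + 79.365ms (1/7)
5. 793.651ms @ 10/7 + 79.365ms (1/7)
6. 873.016ms @ 11/7 + 158.73ms (2/7)
7. 1031.746ms @ 13/7 + 79.365ms (1/7)

note 5 onset = 10/7b = 793.651ms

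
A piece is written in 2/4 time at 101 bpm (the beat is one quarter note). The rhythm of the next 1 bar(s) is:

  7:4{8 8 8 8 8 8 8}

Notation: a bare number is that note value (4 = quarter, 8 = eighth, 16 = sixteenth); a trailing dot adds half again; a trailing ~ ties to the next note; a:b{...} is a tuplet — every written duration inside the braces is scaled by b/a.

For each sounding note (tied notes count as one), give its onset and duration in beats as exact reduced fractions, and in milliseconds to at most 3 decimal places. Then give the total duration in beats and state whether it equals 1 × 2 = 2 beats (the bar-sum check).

1) 0.0ms=0b +169.731ms=2/7b
2) 169.731ms=2/7b +169.731ms=2/7b
3) 339.463ms=4/7b +169.731ms=2/7b
4) 509.194ms=6/7b +169.731ms=2/7b
5) 678.925ms=8/7b +169.731ms=2/7b
6) 848.656ms=10/7b +169.731ms=2/7b
7) 1018.388ms=12/7b +169.731ms=2/7b
Σ=2b of 2 (101bpm 2/4) — PASS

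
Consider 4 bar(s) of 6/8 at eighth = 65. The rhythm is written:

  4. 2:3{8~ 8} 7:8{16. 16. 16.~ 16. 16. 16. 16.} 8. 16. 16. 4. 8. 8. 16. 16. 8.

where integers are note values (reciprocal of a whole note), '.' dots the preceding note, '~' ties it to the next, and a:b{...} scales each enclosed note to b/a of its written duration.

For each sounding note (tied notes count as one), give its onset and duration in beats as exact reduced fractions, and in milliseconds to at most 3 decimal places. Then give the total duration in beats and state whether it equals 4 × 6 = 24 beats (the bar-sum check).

1) 0.0ms=0b +2769.231ms=3b
2) 2769.231ms=3b +2769.231ms=3b
3) 5538.462ms=6b +791.209ms=6/7b
4) 6329.67ms=48/7b +791.209ms=6/7b
5) 7120.879ms=54/7b +1582.418ms=12/7b
6) 8703.297ms=66/7b +791.209ms=6/7b
7) 9494.505ms=72/7b +791.209ms=6/7b
8) 10285.714ms=78/7b +791.209ms=6/7b
9) 11076.923ms=12b +1384.615ms=3/2b
10) 12461.538ms=27/2b +692.308ms=3/4b
11) 13153.846ms=57/4b +692.308ms=3/4b
12) 13846.154ms=15b +2769.231ms=3b
13) 16615.385ms=18b +1384.615ms=3/2b
14) 18000.0ms=39/2b +1384.615ms=3/2b
15) 19384.615ms=21b +692.308ms=3/4b
16) 20076.923ms=87/4b +692.308ms=3/4b
17) 20769.231ms=45/2b +1384.615ms=3/2b
Σ=24b of 24 (65bpm 6/8) — PASS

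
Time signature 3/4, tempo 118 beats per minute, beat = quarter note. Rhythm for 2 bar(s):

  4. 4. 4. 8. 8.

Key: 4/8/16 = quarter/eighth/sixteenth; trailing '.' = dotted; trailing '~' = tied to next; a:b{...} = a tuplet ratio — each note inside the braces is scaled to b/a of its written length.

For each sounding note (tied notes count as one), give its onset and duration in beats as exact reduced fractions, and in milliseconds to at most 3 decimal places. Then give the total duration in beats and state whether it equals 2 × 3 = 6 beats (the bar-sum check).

1) 0.0ms=0b +762.712ms=3/2b
2) 762.712ms=3/2b +762.712ms=3/2b
3) 1525.424ms=3b +762.712ms=3/2b
4) 2288.136ms=9/2b +381.356ms=3/4b
5) 2669.492ms=21/4b +381.356ms=3/4b
Σ=6b of 6 (118bpm 3/4) — PASS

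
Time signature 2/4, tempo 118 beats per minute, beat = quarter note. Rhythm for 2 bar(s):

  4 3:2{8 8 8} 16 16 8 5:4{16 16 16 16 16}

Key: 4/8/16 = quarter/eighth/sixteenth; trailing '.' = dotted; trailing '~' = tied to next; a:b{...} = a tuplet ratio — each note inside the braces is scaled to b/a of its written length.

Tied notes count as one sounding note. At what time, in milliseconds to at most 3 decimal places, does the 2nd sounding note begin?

1. 0.0ms @ 0 + 508.475ms (1)
2. 508.475ms @ 1 + 169.492ms (1/3)
3. 677.966ms @ 4/3 + 169.492ms (1/3)
4. 847.458ms @ 5/3 + 169.492ms (1/3)
5. 1016.949ms @ 2 + 127.119ms (1/4)
6. 1144.068ms @ 9/4 + 127.119ms (1/4)
7. 1271.186ms @ 5/2 + 254.237ms (1/2)
8. 1525.424ms @ 3 + 101.695ms (1/5)
9. 1627.119ms @ 16/5 + 101.695ms (1/5)
10. 1728.814ms @ 17/5 + 101.695ms (1/5)
11. 1830.508ms @ 18/5 + 101.695ms (1/5)
12. 1932.203ms @ 19/5 + 101.695ms (1/5)

note 2 onset = 1b = 508.475ms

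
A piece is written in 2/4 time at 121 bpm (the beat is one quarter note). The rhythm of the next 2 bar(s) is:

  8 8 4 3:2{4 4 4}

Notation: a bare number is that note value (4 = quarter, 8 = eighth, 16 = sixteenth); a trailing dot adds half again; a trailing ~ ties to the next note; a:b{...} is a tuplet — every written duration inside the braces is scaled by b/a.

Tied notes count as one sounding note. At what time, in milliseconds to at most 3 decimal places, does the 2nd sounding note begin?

1. 0.0ms @ 0 + 247.934ms (1/2)
2. 247.934ms @ 1/2 + 247.934ms (1/2)
3. 495.868ms @ 1 + 495.868ms (1)
4. 991.736ms @ 2 + 330.579ms (2/3)
5. 1322.314ms @ 8/3 + 330.579ms (2/3)
6. 1652.893ms @ 10/3 + 330.579ms (2/3)

note 2 onset = 1/2b = 247.934ms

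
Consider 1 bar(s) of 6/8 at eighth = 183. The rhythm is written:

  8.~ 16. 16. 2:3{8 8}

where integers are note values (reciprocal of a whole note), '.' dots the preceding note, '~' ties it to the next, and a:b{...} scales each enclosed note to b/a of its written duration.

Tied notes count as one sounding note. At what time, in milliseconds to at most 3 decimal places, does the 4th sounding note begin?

note 4 onset = 9/2b = 1475.41ms

1. 0.0ms @ 0 + 737.705ms (9/4)
2. 737.705ms @ 9/4 + 245.902ms (3/4)
3. 983.607ms @ 3 + 491.803ms (3/2)
4. 1475.41ms @ 9/2 + 491.803ms (3/2)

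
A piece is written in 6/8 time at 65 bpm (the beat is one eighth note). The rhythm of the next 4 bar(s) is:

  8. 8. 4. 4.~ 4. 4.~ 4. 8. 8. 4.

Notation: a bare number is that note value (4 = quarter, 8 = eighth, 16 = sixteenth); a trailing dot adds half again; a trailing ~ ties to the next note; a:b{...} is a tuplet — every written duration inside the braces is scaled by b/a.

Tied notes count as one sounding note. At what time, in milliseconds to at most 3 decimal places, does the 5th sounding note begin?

note 5 onset = 12b = 11076.923ms

1. 0.0ms @ 0 + 1384.615ms (3/2)
2. 1384.615ms @ 3/2 + 1384.615ms (3/2)
3. 2769.231ms @ 3 + 2769.231ms (3)
4. 5538.462ms @ 6 + 5538.462ms (6)
5. 11076.923ms @ 12 + 5538.462ms (6)
6. 16615.385ms @ 18 + 1384.615ms (3/2)
7. 18000.0ms @ 39/2 + 1384.615ms (3/2)
8. 19384.615ms @ 21 + 2769.231ms (3)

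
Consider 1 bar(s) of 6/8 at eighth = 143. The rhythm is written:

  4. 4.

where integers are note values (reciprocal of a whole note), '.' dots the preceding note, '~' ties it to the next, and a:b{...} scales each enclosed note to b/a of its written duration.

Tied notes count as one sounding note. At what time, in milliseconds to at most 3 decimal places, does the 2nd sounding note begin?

1. 0.0ms @ 0 + 1258.741ms (3)
2. 1258.741ms @ 3 + 1258.741ms (3)

note 2 onset = 3b = 1258.741ms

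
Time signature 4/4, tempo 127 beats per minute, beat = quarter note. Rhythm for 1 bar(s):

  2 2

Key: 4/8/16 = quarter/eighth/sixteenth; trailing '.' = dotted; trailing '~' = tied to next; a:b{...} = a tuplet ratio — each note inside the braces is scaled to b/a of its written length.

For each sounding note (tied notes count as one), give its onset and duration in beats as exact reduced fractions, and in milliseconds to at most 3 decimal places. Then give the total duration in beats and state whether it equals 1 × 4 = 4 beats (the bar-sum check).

1) 0.0ms=0b +944.882ms=2b
2) 944.882ms=2b +944.882ms=2b
Σ=4b of 4 (127bpm 4/4) — PASS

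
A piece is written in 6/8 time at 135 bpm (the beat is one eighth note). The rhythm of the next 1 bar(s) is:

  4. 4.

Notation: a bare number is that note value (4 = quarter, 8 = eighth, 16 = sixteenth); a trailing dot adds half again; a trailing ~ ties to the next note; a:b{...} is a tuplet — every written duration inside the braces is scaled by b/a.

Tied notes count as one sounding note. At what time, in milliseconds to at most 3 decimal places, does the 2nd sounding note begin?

note 2 onset = 3b = 1333.333ms

1. 0.0ms @ 0 + 1333.333ms (3)
2. 1333.333ms @ 3 + 1333.333ms (3)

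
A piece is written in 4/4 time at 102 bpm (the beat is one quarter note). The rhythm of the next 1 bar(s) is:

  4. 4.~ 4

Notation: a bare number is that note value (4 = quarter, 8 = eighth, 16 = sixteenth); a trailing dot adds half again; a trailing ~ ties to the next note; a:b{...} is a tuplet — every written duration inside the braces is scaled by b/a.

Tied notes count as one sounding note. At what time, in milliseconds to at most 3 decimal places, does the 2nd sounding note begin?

1. 0.0ms @ 0 + 882.353ms (3/2)
2. 882.353ms @ 3/2 + 1470.588ms (5/2)

note 2 onset = 3/2b = 882.353ms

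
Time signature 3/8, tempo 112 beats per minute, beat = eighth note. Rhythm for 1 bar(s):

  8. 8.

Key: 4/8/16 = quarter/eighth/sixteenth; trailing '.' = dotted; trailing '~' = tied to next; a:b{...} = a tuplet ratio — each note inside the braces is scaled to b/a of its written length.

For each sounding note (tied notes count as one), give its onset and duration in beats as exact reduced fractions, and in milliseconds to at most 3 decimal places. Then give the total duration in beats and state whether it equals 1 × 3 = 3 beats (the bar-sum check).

1) 0.0ms=0b +803.571ms=3/2b
2) 803.571ms=3/2b +803.571ms=3/2b
Σ=3b of 3 (112bpm 3/8) — PASS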